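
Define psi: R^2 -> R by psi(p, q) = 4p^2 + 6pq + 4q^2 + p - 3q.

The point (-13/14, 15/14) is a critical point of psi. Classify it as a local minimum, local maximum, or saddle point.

local minimum

The Hessian of psi is constant: H = [[8, 6], [6, 8]].
det(H) = 8·8 − 6² = 28.
det(H) > 0 and tr(H) = 16 > 0, so H is positive definite and the point is a local minimum.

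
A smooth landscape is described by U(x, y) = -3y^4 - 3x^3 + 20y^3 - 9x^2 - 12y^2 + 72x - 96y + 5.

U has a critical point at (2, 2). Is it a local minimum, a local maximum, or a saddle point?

saddle point

The mixed partial ∂²U/∂x∂y is 0, so the Hessian at any point is diag(U_xx, U_yy) = diag(-18(x + 1), 12(-3y^2 + 10y - 2)).
At (2, 2): H = diag(-54, 72).
The eigenvalues have opposite signs, so H is indefinite: a saddle point.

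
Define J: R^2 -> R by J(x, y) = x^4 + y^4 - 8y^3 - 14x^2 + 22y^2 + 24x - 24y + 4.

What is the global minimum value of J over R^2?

J(x,y) separates as P(x) + Q(y) + 4, so its minimum is min P + min Q + 4.
P'(x) = 4(x - 2)(x - 1)(x + 3) vanishes at x ∈ {-3, 1, 2}; Q'(y) = 4(y - 3)(y - 2)(y - 1) vanishes at y ∈ {1, 2, 3}.
Local minima of P (where P''>0): P(-3)=-117, P(2)=8. Local minima of Q: Q(1)=-9, Q(3)=-9.
So the global minimum of J is P(-3) + Q(1) + 4 = -117 − 9 + 4 = -122, attained at (-3, 1).

-122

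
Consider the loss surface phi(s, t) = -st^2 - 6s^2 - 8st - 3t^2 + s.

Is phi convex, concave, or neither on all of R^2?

The term -st^2 is cubic, so the Hessian is not constant.
∂²phi/∂t² = -2s - 6, which takes both signs as s varies (negative for sufficiently large s). A diagonal entry of the Hessian changing sign means the Hessian is neither positive- nor negative-semidefinite on all of R^2.

neither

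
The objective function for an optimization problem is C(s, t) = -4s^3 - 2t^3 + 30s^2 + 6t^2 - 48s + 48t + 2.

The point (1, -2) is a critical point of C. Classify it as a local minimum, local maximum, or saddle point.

local minimum

The mixed partial ∂²C/∂s∂t is 0, so the Hessian at any point is diag(C_ss, C_tt) = diag(12(-2s + 5), 12(-t + 1)).
At (1, -2): H = diag(36, 36).
Both eigenvalues are positive, so H is positive definite: a local minimum.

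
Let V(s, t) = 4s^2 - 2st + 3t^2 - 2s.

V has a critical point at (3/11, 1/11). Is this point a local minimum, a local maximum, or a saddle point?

local minimum

The Hessian of V is constant: H = [[8, -2], [-2, 6]].
det(H) = 8·6 − (-2)² = 44.
det(H) > 0 and tr(H) = 14 > 0, so H is positive definite and the point is a local minimum.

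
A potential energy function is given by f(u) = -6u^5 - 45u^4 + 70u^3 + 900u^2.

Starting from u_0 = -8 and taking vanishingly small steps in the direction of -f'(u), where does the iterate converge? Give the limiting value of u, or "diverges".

f'(u) = -30u(u - 3)(u + 4)(u + 5), so f'(-8) = -31680.
Gradient descent moves in the -f' direction, i.e. u is increasing.
The nearest critical point in that direction is u = -5, where f'' = 1200 > 0 (a local minimum). The iterate converges there.

-5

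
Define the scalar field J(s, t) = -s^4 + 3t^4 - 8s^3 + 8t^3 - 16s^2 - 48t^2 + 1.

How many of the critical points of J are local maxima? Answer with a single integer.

J separates as a function of s plus a function of t, so ∇J=0 decouples.
∂J/∂s = -4s(s + 2)(s + 4) = 0 at s ∈ {-4, -2, 0}; ∂J/∂t = 12t(t - 2)(t + 4) = 0 at t ∈ {-4, 0, 2}.
The Hessian is diagonal: diag(J_ss, J_tt). Second derivatives: J_ss(-4)=-32, J_ss(-2)=16, J_ss(0)=-32; J_tt(-4)=288, J_tt(0)=-96, J_tt(2)=144.
Local maxima occur where both diagonal entries negative: (-4, 0), (0, 0). Count: 2.

2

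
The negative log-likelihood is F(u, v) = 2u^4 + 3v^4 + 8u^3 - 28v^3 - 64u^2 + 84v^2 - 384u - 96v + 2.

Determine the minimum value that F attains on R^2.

-1598

F(u,v) separates as P(u) + Q(v) + 2, so its minimum is min P + min Q + 2.
P'(u) = 8(u - 4)(u + 3)(u + 4) vanishes at u ∈ {-4, -3, 4}; Q'(v) = 12(v - 4)(v - 2)(v - 1) vanishes at v ∈ {1, 2, 4}.
Local minima of P (where P''>0): P(-4)=512, P(4)=-1536. Local minima of Q: Q(1)=-37, Q(4)=-64.
So the global minimum of F is P(4) + Q(4) + 2 = -1536 − 64 + 2 = -1598, attained at (4, 4).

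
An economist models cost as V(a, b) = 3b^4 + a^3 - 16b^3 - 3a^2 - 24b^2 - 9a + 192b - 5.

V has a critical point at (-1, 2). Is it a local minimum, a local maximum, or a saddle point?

The mixed partial ∂²V/∂a∂b is 0, so the Hessian at any point is diag(V_aa, V_bb) = diag(6(a - 1), 12(3b^2 - 8b - 4)).
At (-1, 2): H = diag(-12, -96).
Both eigenvalues are negative, so H is negative definite: a local maximum.

local maximum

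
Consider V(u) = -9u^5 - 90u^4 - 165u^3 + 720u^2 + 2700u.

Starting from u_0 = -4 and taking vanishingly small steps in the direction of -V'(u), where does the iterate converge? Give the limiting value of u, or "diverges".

V'(u) = -45(u - 2)(u + 2)(u + 3)(u + 5), so V'(-4) = 540.
Gradient descent moves in the -V' direction, i.e. u is decreasing.
The nearest critical point in that direction is u = -5, where V'' = 1890 > 0 (a local minimum). The iterate converges there.

-5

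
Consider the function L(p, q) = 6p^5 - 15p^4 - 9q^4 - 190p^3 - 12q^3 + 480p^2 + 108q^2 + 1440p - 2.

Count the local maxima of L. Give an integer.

L separates as a function of p plus a function of q, so ∇L=0 decouples.
∂L/∂p = 30(p - 4)(p - 3)(p + 1)(p + 4) = 0 at p ∈ {-4, -1, 3, 4}; ∂L/∂q = -36q(q - 2)(q + 3) = 0 at q ∈ {-3, 0, 2}.
The Hessian is diagonal: diag(L_pp, L_qq). Second derivatives: L_pp(-4)=-5040, L_pp(-1)=1800, L_pp(3)=-840, L_pp(4)=1200; L_qq(-3)=-540, L_qq(0)=216, L_qq(2)=-360.
Local maxima occur where both diagonal entries negative: (-4, -3), (-4, 2), (3, -3), (3, 2). Count: 4.

4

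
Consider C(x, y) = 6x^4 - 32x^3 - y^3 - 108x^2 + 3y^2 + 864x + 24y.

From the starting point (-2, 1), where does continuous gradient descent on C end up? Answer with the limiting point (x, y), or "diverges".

C is separable, so gradient descent decouples: x follows -∂C/∂x, y follows -∂C/∂y.
∂C/∂x = 24(x - 4)(x - 3)(x + 3); at x=-2 this is 720, so x decreases.
∂C/∂y = -3(y - 4)(y + 2); at y=1 this is 27, so y decreases.
x converges to its nearest critical value -3 (a local min of the x-part); y converges to -2. The iterate converges to (-3, -2).

(-3, -2)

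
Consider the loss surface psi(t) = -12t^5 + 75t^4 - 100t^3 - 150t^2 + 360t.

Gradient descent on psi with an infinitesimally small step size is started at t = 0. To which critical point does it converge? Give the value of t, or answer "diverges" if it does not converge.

-1

psi'(t) = -60(t - 3)(t - 2)(t - 1)(t + 1), so psi'(0) = 360.
Gradient descent moves in the -psi' direction, i.e. t is decreasing.
The nearest critical point in that direction is t = -1, where psi'' = 1440 > 0 (a local minimum). The iterate converges there.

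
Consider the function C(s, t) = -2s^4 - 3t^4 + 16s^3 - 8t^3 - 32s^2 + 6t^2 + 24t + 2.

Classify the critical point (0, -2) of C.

local maximum

The mixed partial ∂²C/∂s∂t is 0, so the Hessian at any point is diag(C_ss, C_tt) = diag(8(-3s^2 + 12s - 8), 12(-3t^2 - 4t + 1)).
At (0, -2): H = diag(-64, -36).
Both eigenvalues are negative, so H is negative definite: a local maximum.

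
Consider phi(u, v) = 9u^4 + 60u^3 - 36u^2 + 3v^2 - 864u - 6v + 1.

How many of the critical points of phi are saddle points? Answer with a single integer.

1

phi separates as a function of u plus a function of v, so ∇phi=0 decouples.
∂phi/∂u = 36(u - 2)(u + 3)(u + 4) = 0 at u ∈ {-4, -3, 2}; ∂phi/∂v = 6(v - 1) = 0 at v ∈ {1}.
The Hessian is diagonal: diag(phi_uu, phi_vv). Second derivatives: phi_uu(-4)=216, phi_uu(-3)=-180, phi_uu(2)=1080; phi_vv(1)=6.
Saddle points occur where the two diagonal entries have opposite signs: (-3, 1). Count: 1.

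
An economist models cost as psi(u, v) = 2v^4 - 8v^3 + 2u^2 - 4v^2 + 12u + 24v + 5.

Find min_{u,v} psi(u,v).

psi(u,v) separates as P(u) + Q(v) + 5, so its minimum is min P + min Q + 5.
P'(u) = 4u + 12 vanishes at u ∈ {-3}; Q'(v) = 8(v - 3)(v - 1)(v + 1) vanishes at v ∈ {-1, 1, 3}.
Local minima of P (where P''>0): P(-3)=-18. Local minima of Q: Q(-1)=-18, Q(3)=-18.
So the global minimum of psi is P(-3) + Q(-1) + 5 = -18 − 18 + 5 = -31, attained at (-3, -1).

-31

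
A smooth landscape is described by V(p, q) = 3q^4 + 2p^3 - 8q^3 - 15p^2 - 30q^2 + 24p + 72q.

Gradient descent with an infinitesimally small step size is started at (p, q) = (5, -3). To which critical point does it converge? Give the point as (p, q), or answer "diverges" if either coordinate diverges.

V is separable, so gradient descent decouples: p follows -∂V/∂p, q follows -∂V/∂q.
∂V/∂p = 6(p - 4)(p - 1); at p=5 this is 24, so p decreases.
∂V/∂q = 12(q - 3)(q - 1)(q + 2); at q=-3 this is -288, so q increases.
p converges to its nearest critical value 4 (a local min of the p-part); q converges to -2. The iterate converges to (4, -2).

(4, -2)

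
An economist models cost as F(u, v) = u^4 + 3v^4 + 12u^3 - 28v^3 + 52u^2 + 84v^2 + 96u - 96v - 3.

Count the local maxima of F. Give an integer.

F separates as a function of u plus a function of v, so ∇F=0 decouples.
∂F/∂u = 4(u + 2)(u + 3)(u + 4) = 0 at u ∈ {-4, -3, -2}; ∂F/∂v = 12(v - 4)(v - 2)(v - 1) = 0 at v ∈ {1, 2, 4}.
The Hessian is diagonal: diag(F_uu, F_vv). Second derivatives: F_uu(-4)=8, F_uu(-3)=-4, F_uu(-2)=8; F_vv(1)=36, F_vv(2)=-24, F_vv(4)=72.
Local maxima occur where both diagonal entries negative: (-3, 2). Count: 1.

1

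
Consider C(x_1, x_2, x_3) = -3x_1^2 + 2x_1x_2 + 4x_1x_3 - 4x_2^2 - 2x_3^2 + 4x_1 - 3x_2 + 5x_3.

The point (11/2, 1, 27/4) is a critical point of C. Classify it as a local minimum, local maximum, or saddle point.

local maximum

The Hessian is constant: H = [[-6, 2, 4], [2, -8, 0], [4, 0, -4]].
Leading principal minors: Δ₁ = -6, Δ₂ = 44, Δ₃ = -48.
The minors alternate sign starting negative (−, +, −), so H is negative definite: a local maximum.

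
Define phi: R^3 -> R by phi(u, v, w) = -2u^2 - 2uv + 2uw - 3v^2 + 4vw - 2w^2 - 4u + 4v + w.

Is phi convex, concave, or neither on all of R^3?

concave

phi is quadratic, so its Hessian is the constant matrix H = [[-4, -2, 2], [-2, -6, 4], [2, 4, -4]].
Leading principal minors: -4, 20, -24.
Signs alternate −, +, − ⇒ H ≺ 0 ⇒ concave.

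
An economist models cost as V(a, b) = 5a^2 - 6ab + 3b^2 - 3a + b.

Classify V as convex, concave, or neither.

V is quadratic, so its Hessian is the constant matrix H = [[10, -6], [-6, 6]].
det(H) = 24, tr(H) = 16.
det(H) > 0 and tr(H) > 0, so H is positive definite everywhere: convex.

convex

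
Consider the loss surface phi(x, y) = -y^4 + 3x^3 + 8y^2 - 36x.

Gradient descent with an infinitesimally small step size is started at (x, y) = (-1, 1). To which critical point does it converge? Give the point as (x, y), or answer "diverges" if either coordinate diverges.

(2, 0)

phi is separable, so gradient descent decouples: x follows -∂phi/∂x, y follows -∂phi/∂y.
∂phi/∂x = 9(x - 2)(x + 2); at x=-1 this is -27, so x increases.
∂phi/∂y = -4y(y - 2)(y + 2); at y=1 this is 12, so y decreases.
x converges to its nearest critical value 2 (a local min of the x-part); y converges to 0. The iterate converges to (2, 0).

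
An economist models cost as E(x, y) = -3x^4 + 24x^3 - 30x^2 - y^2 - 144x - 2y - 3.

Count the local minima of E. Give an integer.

0

E separates as a function of x plus a function of y, so ∇E=0 decouples.
∂E/∂x = -12(x - 4)(x - 3)(x + 1) = 0 at x ∈ {-1, 3, 4}; ∂E/∂y = -2(y + 1) = 0 at y ∈ {-1}.
The Hessian is diagonal: diag(E_xx, E_yy). Second derivatives: E_xx(-1)=-240, E_xx(3)=48, E_xx(4)=-60; E_yy(-1)=-2.
Local minima occur where both diagonal entries positive: none. Count: 0.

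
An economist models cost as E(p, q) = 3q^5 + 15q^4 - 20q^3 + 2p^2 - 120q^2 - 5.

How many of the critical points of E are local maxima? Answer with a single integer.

E separates as a function of p plus a function of q, so ∇E=0 decouples.
∂E/∂p = 4p = 0 at p ∈ {0}; ∂E/∂q = 15q(q - 2)(q + 2)(q + 4) = 0 at q ∈ {-4, -2, 0, 2}.
The Hessian is diagonal: diag(E_pp, E_qq). Second derivatives: E_pp(0)=4; E_qq(-4)=-720, E_qq(-2)=240, E_qq(0)=-240, E_qq(2)=720.
Local maxima occur where both diagonal entries negative: none. Count: 0.

0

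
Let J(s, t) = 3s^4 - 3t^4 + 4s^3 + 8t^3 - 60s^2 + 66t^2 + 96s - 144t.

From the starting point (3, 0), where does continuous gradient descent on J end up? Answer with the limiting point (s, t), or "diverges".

J is separable, so gradient descent decouples: s follows -∂J/∂s, t follows -∂J/∂t.
∂J/∂s = 12(s - 2)(s - 1)(s + 4); at s=3 this is 168, so s decreases.
∂J/∂t = -12(t - 4)(t - 1)(t + 3); at t=0 this is -144, so t increases.
s converges to its nearest critical value 2 (a local min of the s-part); t converges to 1. The iterate converges to (2, 1).

(2, 1)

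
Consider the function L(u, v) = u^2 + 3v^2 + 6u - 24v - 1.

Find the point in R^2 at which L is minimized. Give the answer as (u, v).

L(u,v) separates as P(u) + Q(v) − 1, so its minimum is min P + min Q − 1.
P'(u) = 2u + 6 vanishes at u ∈ {-3}; Q'(v) = 6v - 24 vanishes at v ∈ {4}.
Local minima of P (where P''>0): P(-3)=-9. Local minima of Q: Q(4)=-48.
So the global minimum of L is P(-3) + Q(4) − 1 = -9 − 48 − 1 = -58, attained at (-3, 4).

(-3, 4)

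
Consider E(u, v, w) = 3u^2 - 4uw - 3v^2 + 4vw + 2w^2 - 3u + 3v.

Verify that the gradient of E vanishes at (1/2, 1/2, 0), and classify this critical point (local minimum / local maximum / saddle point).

saddle point

∇E = (6u - 4w - 3, -6v + 4w + 3, -4u + 4v + 4w); substituting (1/2, 1/2, 0) gives ∇E = (0, 0, 0), so (1/2, 1/2, 0) is indeed a critical point.
The Hessian is constant: H = [[6, 0, -4], [0, -6, 4], [-4, 4, 4]].
Leading principal minors: Δ₁ = 6, Δ₂ = -36, Δ₃ = -144.
The minors fit neither the all-positive nor the alternating-sign pattern, so H is indefinite: a saddle point.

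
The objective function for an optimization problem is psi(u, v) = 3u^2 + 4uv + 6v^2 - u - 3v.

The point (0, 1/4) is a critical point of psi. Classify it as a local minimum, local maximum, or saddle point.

local minimum

The Hessian of psi is constant: H = [[6, 4], [4, 12]].
det(H) = 6·12 − 4² = 56.
det(H) > 0 and tr(H) = 18 > 0, so H is positive definite and the point is a local minimum.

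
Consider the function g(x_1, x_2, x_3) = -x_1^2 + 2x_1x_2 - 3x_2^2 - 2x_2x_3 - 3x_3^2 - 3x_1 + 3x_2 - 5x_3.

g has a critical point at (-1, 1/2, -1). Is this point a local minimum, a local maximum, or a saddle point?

The Hessian is constant: H = [[-2, 2, 0], [2, -6, -2], [0, -2, -6]].
Leading principal minors: Δ₁ = -2, Δ₂ = 8, Δ₃ = -40.
The minors alternate sign starting negative (−, +, −), so H is negative definite: a local maximum.

local maximum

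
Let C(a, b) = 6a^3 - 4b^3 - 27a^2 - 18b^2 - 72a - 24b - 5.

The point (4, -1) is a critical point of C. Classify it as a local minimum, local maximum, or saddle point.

The mixed partial ∂²C/∂a∂b is 0, so the Hessian at any point is diag(C_aa, C_bb) = diag(18(2a - 3), -12(2b + 3)).
At (4, -1): H = diag(90, -12).
The eigenvalues have opposite signs, so H is indefinite: a saddle point.

saddle point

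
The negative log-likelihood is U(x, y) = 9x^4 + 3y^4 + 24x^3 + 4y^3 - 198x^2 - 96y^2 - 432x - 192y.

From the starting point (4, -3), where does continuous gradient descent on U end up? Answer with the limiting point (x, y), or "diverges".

U is separable, so gradient descent decouples: x follows -∂U/∂x, y follows -∂U/∂y.
∂U/∂x = 36(x - 3)(x + 1)(x + 4); at x=4 this is 1440, so x decreases.
∂U/∂y = 12(y - 4)(y + 1)(y + 4); at y=-3 this is 168, so y decreases.
x converges to its nearest critical value 3 (a local min of the x-part); y converges to -4. The iterate converges to (3, -4).

(3, -4)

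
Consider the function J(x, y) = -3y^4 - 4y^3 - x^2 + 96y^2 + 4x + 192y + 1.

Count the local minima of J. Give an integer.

0

J separates as a function of x plus a function of y, so ∇J=0 decouples.
∂J/∂x = -2(x - 2) = 0 at x ∈ {2}; ∂J/∂y = -12(y - 4)(y + 1)(y + 4) = 0 at y ∈ {-4, -1, 4}.
The Hessian is diagonal: diag(J_xx, J_yy). Second derivatives: J_xx(2)=-2; J_yy(-4)=-288, J_yy(-1)=180, J_yy(4)=-480.
Local minima occur where both diagonal entries positive: none. Count: 0.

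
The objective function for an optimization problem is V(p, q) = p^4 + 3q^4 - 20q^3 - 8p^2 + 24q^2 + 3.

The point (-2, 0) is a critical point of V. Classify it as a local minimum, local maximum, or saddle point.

The mixed partial ∂²V/∂p∂q is 0, so the Hessian at any point is diag(V_pp, V_qq) = diag(4(3p^2 - 4), 12(3q^2 - 10q + 4)).
At (-2, 0): H = diag(32, 48).
Both eigenvalues are positive, so H is positive definite: a local minimum.

local minimum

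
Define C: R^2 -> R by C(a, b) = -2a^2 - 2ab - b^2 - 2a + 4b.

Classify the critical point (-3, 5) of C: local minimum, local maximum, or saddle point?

local maximum

The Hessian of C is constant: H = [[-4, -2], [-2, -2]].
det(H) = (-4)·(-2) − (-2)² = 4.
det(H) > 0 and tr(H) = -6 < 0, so H is negative definite and the point is a local maximum.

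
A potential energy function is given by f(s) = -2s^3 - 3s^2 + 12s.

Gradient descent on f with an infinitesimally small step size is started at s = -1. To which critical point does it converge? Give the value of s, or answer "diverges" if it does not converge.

f'(s) = -6(s - 1)(s + 2), so f'(-1) = 12.
Gradient descent moves in the -f' direction, i.e. s is decreasing.
The nearest critical point in that direction is s = -2, where f'' = 18 > 0 (a local minimum). The iterate converges there.

-2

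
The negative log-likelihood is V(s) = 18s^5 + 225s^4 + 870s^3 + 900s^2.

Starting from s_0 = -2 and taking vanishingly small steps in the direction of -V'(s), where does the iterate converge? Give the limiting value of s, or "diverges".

V'(s) = 90s(s + 1)(s + 4)(s + 5), so V'(-2) = 1080.
Gradient descent moves in the -V' direction, i.e. s is decreasing.
The nearest critical point in that direction is s = -4, where V'' = 1080 > 0 (a local minimum). The iterate converges there.

-4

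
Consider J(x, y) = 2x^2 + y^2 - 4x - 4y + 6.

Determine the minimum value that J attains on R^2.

J(x,y) separates as P(x) + Q(y) + 6, so its minimum is min P + min Q + 6.
P'(x) = 4x - 4 vanishes at x ∈ {1}; Q'(y) = 2y - 4 vanishes at y ∈ {2}.
Local minima of P (where P''>0): P(1)=-2. Local minima of Q: Q(2)=-4.
So the global minimum of J is P(1) + Q(2) + 6 = -2 − 4 + 6 = 0, attained at (1, 2).

0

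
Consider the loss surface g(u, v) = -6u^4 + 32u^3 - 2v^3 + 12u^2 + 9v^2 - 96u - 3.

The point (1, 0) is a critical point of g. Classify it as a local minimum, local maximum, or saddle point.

local minimum

The mixed partial ∂²g/∂u∂v is 0, so the Hessian at any point is diag(g_uu, g_vv) = diag(24(-3u^2 + 8u + 1), 6(-2v + 3)).
At (1, 0): H = diag(144, 18).
Both eigenvalues are positive, so H is positive definite: a local minimum.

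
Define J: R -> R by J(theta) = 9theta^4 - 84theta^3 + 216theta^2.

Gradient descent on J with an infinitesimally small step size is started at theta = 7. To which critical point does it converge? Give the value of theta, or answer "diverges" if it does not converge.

4

J'(theta) = 36theta(theta - 4)(theta - 3), so J'(7) = 3024.
Gradient descent moves in the -J' direction, i.e. theta is decreasing.
The nearest critical point in that direction is theta = 4, where J'' = 144 > 0 (a local minimum). The iterate converges there.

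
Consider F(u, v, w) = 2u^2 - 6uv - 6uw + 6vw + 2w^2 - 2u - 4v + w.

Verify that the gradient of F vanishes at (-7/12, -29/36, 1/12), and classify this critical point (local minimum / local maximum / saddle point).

∇F = (4u - 6v - 6w - 2, -6u + 6w - 4, -6u + 6v + 4w + 1); substituting (-7/12, -29/36, 1/12) gives ∇F = (0, 0, 0), so (-7/12, -29/36, 1/12) is indeed a critical point.
The Hessian is constant: H = [[4, -6, -6], [-6, 0, 6], [-6, 6, 4]].
Leading principal minors: Δ₁ = 4, Δ₂ = -36, Δ₃ = 144.
The minors fit neither the all-positive nor the alternating-sign pattern, so H is indefinite: a saddle point.

saddle point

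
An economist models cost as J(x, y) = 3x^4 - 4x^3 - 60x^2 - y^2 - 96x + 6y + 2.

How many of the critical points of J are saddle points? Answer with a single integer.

2

J separates as a function of x plus a function of y, so ∇J=0 decouples.
∂J/∂x = 12(x - 4)(x + 1)(x + 2) = 0 at x ∈ {-2, -1, 4}; ∂J/∂y = -2(y - 3) = 0 at y ∈ {3}.
The Hessian is diagonal: diag(J_xx, J_yy). Second derivatives: J_xx(-2)=72, J_xx(-1)=-60, J_xx(4)=360; J_yy(3)=-2.
Saddle points occur where the two diagonal entries have opposite signs: (-2, 3), (4, 3). Count: 2.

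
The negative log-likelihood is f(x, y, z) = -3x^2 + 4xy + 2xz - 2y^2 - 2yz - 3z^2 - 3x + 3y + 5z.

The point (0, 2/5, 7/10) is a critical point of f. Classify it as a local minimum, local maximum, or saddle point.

local maximum

The Hessian is constant: H = [[-6, 4, 2], [4, -4, -2], [2, -2, -6]].
Leading principal minors: Δ₁ = -6, Δ₂ = 8, Δ₃ = -40.
The minors alternate sign starting negative (−, +, −), so H is negative definite: a local maximum.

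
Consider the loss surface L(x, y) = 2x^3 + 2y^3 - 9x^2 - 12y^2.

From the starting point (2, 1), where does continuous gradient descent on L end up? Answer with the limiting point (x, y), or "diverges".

(3, 4)

L is separable, so gradient descent decouples: x follows -∂L/∂x, y follows -∂L/∂y.
∂L/∂x = 6x(x - 3); at x=2 this is -12, so x increases.
∂L/∂y = 6y(y - 4); at y=1 this is -18, so y increases.
x converges to its nearest critical value 3 (a local min of the x-part); y converges to 4. The iterate converges to (3, 4).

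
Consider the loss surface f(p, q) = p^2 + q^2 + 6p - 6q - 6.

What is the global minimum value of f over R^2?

f(p,q) separates as A(p) + B(q) − 6, so its minimum is min A + min B − 6.
A'(p) = 2p + 6 vanishes at p ∈ {-3}; B'(q) = 2q - 6 vanishes at q ∈ {3}.
Local minima of A (where A''>0): A(-3)=-9. Local minima of B: B(3)=-9.
So the global minimum of f is A(-3) + B(3) − 6 = -9 − 9 − 6 = -24, attained at (-3, 3).

-24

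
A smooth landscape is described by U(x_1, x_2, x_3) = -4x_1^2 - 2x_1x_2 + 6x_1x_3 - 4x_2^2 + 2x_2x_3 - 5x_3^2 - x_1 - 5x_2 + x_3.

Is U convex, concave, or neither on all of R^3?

concave

U is quadratic, so its Hessian is the constant matrix H = [[-8, -2, 6], [-2, -8, 2], [6, 2, -10]].
Leading principal minors: -8, 60, -328.
Signs alternate −, +, − ⇒ H ≺ 0 ⇒ concave.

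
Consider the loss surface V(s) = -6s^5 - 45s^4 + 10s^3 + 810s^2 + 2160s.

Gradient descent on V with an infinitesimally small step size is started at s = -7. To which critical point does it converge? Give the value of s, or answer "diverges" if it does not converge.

V'(s) = -30(s - 3)(s + 2)(s + 3)(s + 4), so V'(-7) = -18000.
Gradient descent moves in the -V' direction, i.e. s is increasing.
The nearest critical point in that direction is s = -4, where V'' = 420 > 0 (a local minimum). The iterate converges there.

-4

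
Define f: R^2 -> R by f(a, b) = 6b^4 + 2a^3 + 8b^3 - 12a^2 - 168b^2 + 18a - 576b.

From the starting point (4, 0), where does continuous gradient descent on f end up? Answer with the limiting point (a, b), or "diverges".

f is separable, so gradient descent decouples: a follows -∂f/∂a, b follows -∂f/∂b.
∂f/∂a = 6(a - 3)(a - 1); at a=4 this is 18, so a decreases.
∂f/∂b = 24(b - 4)(b + 2)(b + 3); at b=0 this is -576, so b increases.
a converges to its nearest critical value 3 (a local min of the a-part); b converges to 4. The iterate converges to (3, 4).

(3, 4)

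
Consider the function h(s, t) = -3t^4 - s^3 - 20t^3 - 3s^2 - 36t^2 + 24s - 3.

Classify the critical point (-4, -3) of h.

The mixed partial ∂²h/∂s∂t is 0, so the Hessian at any point is diag(h_ss, h_tt) = diag(-6(s + 1), -12(3t^2 + 10t + 6)).
At (-4, -3): H = diag(18, -36).
The eigenvalues have opposite signs, so H is indefinite: a saddle point.

saddle point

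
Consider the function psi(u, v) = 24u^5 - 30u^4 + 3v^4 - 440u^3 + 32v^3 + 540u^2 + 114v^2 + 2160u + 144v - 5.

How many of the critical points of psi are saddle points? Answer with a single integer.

psi separates as a function of u plus a function of v, so ∇psi=0 decouples.
∂psi/∂u = 120(u - 3)(u - 2)(u + 1)(u + 3) = 0 at u ∈ {-3, -1, 2, 3}; ∂psi/∂v = 12(v + 1)(v + 3)(v + 4) = 0 at v ∈ {-4, -3, -1}.
The Hessian is diagonal: diag(psi_uu, psi_vv). Second derivatives: psi_uu(-3)=-7200, psi_uu(-1)=2880, psi_uu(2)=-1800, psi_uu(3)=2880; psi_vv(-4)=36, psi_vv(-3)=-24, psi_vv(-1)=72.
Saddle points occur where the two diagonal entries have opposite signs: (-3, -4), (-3, -1), (-1, -3), (2, -4), (2, -1), (3, -3). Count: 6.

6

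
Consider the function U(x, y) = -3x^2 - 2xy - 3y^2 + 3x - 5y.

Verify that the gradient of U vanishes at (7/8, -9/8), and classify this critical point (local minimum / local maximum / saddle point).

∇U = (-6x - 2y + 3, -2x - 6y - 5); substituting (7/8, -9/8) gives ∇U = (0, 0), so (7/8, -9/8) is indeed a critical point.
The Hessian of U is constant: H = [[-6, -2], [-2, -6]].
det(H) = (-6)·(-6) − (-2)² = 32.
det(H) > 0 and tr(H) = -12 < 0, so H is negative definite and the point is a local maximum.

local maximum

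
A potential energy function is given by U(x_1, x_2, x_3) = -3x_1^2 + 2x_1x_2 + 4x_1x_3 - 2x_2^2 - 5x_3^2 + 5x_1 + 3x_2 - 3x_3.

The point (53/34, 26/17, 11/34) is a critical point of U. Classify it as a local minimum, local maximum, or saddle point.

The Hessian is constant: H = [[-6, 2, 4], [2, -4, 0], [4, 0, -10]].
Leading principal minors: Δ₁ = -6, Δ₂ = 20, Δ₃ = -136.
The minors alternate sign starting negative (−, +, −), so H is negative definite: a local maximum.

local maximum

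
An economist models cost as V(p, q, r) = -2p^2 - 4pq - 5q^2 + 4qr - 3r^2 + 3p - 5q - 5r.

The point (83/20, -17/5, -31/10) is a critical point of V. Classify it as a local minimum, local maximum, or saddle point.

The Hessian is constant: H = [[-4, -4, 0], [-4, -10, 4], [0, 4, -6]].
Leading principal minors: Δ₁ = -4, Δ₂ = 24, Δ₃ = -80.
The minors alternate sign starting negative (−, +, −), so H is negative definite: a local maximum.

local maximum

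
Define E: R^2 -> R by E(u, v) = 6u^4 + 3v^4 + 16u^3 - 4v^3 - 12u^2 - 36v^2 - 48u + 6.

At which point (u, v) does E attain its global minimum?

E(u,v) separates as P(u) + Q(v) + 6, so its minimum is min P + min Q + 6.
P'(u) = 24(u - 1)(u + 1)(u + 2) vanishes at u ∈ {-2, -1, 1}; Q'(v) = 12v(v - 3)(v + 2) vanishes at v ∈ {-2, 0, 3}.
Local minima of P (where P''>0): P(-2)=16, P(1)=-38. Local minima of Q: Q(-2)=-64, Q(3)=-189.
So the global minimum of E is P(1) + Q(3) + 6 = -38 − 189 + 6 = -221, attained at (1, 3).

(1, 3)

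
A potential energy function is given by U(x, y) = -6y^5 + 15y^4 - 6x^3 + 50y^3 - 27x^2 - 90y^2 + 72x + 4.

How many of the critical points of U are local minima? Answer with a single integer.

2

U separates as a function of x plus a function of y, so ∇U=0 decouples.
∂U/∂x = -18(x - 1)(x + 4) = 0 at x ∈ {-4, 1}; ∂U/∂y = -30y(y - 3)(y - 1)(y + 2) = 0 at y ∈ {-2, 0, 1, 3}.
The Hessian is diagonal: diag(U_xx, U_yy). Second derivatives: U_xx(-4)=90, U_xx(1)=-90; U_yy(-2)=900, U_yy(0)=-180, U_yy(1)=180, U_yy(3)=-900.
Local minima occur where both diagonal entries positive: (-4, -2), (-4, 1). Count: 2.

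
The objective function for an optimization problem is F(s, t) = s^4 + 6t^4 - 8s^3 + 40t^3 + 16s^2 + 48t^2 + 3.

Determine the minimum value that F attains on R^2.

F(s,t) separates as P(s) + Q(t) + 3, so its minimum is min P + min Q + 3.
P'(s) = 4s(s - 4)(s - 2) vanishes at s ∈ {0, 2, 4}; Q'(t) = 24t(t + 1)(t + 4) vanishes at t ∈ {-4, -1, 0}.
Local minima of P (where P''>0): P(0)=0, P(4)=0. Local minima of Q: Q(-4)=-256, Q(0)=0.
So the global minimum of F is P(0) + Q(-4) + 3 = 0 − 256 + 3 = -253, attained at (0, -4).

-253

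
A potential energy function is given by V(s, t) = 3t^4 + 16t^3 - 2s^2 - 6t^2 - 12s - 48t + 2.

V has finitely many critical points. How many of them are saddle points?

2

V separates as a function of s plus a function of t, so ∇V=0 decouples.
∂V/∂s = -4(s + 3) = 0 at s ∈ {-3}; ∂V/∂t = 12(t - 1)(t + 1)(t + 4) = 0 at t ∈ {-4, -1, 1}.
The Hessian is diagonal: diag(V_ss, V_tt). Second derivatives: V_ss(-3)=-4; V_tt(-4)=180, V_tt(-1)=-72, V_tt(1)=120.
Saddle points occur where the two diagonal entries have opposite signs: (-3, -4), (-3, 1). Count: 2.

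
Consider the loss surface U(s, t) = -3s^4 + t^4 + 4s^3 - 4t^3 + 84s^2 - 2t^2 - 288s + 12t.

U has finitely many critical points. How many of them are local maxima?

U separates as a function of s plus a function of t, so ∇U=0 decouples.
∂U/∂s = -12(s - 3)(s - 2)(s + 4) = 0 at s ∈ {-4, 2, 3}; ∂U/∂t = 4(t - 3)(t - 1)(t + 1) = 0 at t ∈ {-1, 1, 3}.
The Hessian is diagonal: diag(U_ss, U_tt). Second derivatives: U_ss(-4)=-504, U_ss(2)=72, U_ss(3)=-84; U_tt(-1)=32, U_tt(1)=-16, U_tt(3)=32.
Local maxima occur where both diagonal entries negative: (-4, 1), (3, 1). Count: 2.

2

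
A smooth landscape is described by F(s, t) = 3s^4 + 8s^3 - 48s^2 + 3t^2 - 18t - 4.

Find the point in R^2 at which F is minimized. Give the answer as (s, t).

(-4, 3)

F(s,t) separates as P(s) + Q(t) − 4, so its minimum is min P + min Q − 4.
P'(s) = 12s(s - 2)(s + 4) vanishes at s ∈ {-4, 0, 2}; Q'(t) = 6(t - 3) vanishes at t ∈ {3}.
Local minima of P (where P''>0): P(-4)=-512, P(2)=-80. Local minima of Q: Q(3)=-27.
So the global minimum of F is P(-4) + Q(3) − 4 = -512 − 27 − 4 = -543, attained at (-4, 3).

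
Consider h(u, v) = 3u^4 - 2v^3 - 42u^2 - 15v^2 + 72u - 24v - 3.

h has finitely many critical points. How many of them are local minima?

2

h separates as a function of u plus a function of v, so ∇h=0 decouples.
∂h/∂u = 12(u - 2)(u - 1)(u + 3) = 0 at u ∈ {-3, 1, 2}; ∂h/∂v = -6(v + 1)(v + 4) = 0 at v ∈ {-4, -1}.
The Hessian is diagonal: diag(h_uu, h_vv). Second derivatives: h_uu(-3)=240, h_uu(1)=-48, h_uu(2)=60; h_vv(-4)=18, h_vv(-1)=-18.
Local minima occur where both diagonal entries positive: (-3, -4), (2, -4). Count: 2.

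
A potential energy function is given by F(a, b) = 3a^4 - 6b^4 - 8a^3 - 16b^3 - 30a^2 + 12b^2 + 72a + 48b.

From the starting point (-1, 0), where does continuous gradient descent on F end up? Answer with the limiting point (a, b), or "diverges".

(-2, -1)

F is separable, so gradient descent decouples: a follows -∂F/∂a, b follows -∂F/∂b.
∂F/∂a = 12(a - 3)(a - 1)(a + 2); at a=-1 this is 96, so a decreases.
∂F/∂b = -24(b - 1)(b + 1)(b + 2); at b=0 this is 48, so b decreases.
a converges to its nearest critical value -2 (a local min of the a-part); b converges to -1. The iterate converges to (-2, -1).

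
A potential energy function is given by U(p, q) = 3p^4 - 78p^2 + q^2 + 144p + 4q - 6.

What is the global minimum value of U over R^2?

-1066

U(p,q) separates as A(p) + B(q) − 6, so its minimum is min A + min B − 6.
A'(p) = 12(p - 3)(p - 1)(p + 4) vanishes at p ∈ {-4, 1, 3}; B'(q) = 2q + 4 vanishes at q ∈ {-2}.
Local minima of A (where A''>0): A(-4)=-1056, A(3)=-27. Local minima of B: B(-2)=-4.
So the global minimum of U is A(-4) + B(-2) − 6 = -1056 − 4 − 6 = -1066, attained at (-4, -2).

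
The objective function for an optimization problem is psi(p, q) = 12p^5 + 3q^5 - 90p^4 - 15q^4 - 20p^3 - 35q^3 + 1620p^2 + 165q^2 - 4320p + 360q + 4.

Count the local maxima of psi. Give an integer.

4

psi separates as a function of p plus a function of q, so ∇psi=0 decouples.
∂psi/∂p = 60(p - 4)(p - 3)(p - 2)(p + 3) = 0 at p ∈ {-3, 2, 3, 4}; ∂psi/∂q = 15(q - 4)(q - 3)(q + 1)(q + 2) = 0 at q ∈ {-2, -1, 3, 4}.
The Hessian is diagonal: diag(psi_pp, psi_qq). Second derivatives: psi_pp(-3)=-12600, psi_pp(2)=600, psi_pp(3)=-360, psi_pp(4)=840; psi_qq(-2)=-450, psi_qq(-1)=300, psi_qq(3)=-300, psi_qq(4)=450.
Local maxima occur where both diagonal entries negative: (-3, -2), (-3, 3), (3, -2), (3, 3). Count: 4.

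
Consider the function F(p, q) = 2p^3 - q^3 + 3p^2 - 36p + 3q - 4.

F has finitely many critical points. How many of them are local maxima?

1

F separates as a function of p plus a function of q, so ∇F=0 decouples.
∂F/∂p = 6(p - 2)(p + 3) = 0 at p ∈ {-3, 2}; ∂F/∂q = -3(q - 1)(q + 1) = 0 at q ∈ {-1, 1}.
The Hessian is diagonal: diag(F_pp, F_qq). Second derivatives: F_pp(-3)=-30, F_pp(2)=30; F_qq(-1)=6, F_qq(1)=-6.
Local maxima occur where both diagonal entries negative: (-3, 1). Count: 1.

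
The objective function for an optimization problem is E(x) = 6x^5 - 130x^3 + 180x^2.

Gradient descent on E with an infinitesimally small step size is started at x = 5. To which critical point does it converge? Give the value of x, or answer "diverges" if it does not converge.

3

E'(x) = 30x(x - 3)(x - 1)(x + 4), so E'(5) = 10800.
Gradient descent moves in the -E' direction, i.e. x is decreasing.
The nearest critical point in that direction is x = 3, where E'' = 1260 > 0 (a local minimum). The iterate converges there.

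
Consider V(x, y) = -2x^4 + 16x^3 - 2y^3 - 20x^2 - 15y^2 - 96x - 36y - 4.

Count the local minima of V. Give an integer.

V separates as a function of x plus a function of y, so ∇V=0 decouples.
∂V/∂x = -8(x - 4)(x - 3)(x + 1) = 0 at x ∈ {-1, 3, 4}; ∂V/∂y = -6(y + 2)(y + 3) = 0 at y ∈ {-3, -2}.
The Hessian is diagonal: diag(V_xx, V_yy). Second derivatives: V_xx(-1)=-160, V_xx(3)=32, V_xx(4)=-40; V_yy(-3)=6, V_yy(-2)=-6.
Local minima occur where both diagonal entries positive: (3, -3). Count: 1.

1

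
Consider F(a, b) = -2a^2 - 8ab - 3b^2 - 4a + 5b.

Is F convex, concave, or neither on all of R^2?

F is quadratic, so its Hessian is the constant matrix H = [[-4, -8], [-8, -6]].
det(H) = -40, tr(H) = -10.
det(H) < 0, so H is indefinite: neither convex nor concave.

neither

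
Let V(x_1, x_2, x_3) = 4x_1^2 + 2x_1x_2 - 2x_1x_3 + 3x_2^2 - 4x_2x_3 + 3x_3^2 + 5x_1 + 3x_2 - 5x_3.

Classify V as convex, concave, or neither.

convex

V is quadratic, so its Hessian is the constant matrix H = [[8, 2, -2], [2, 6, -4], [-2, -4, 6]].
Leading principal minors: 8, 44, 144.
All positive ⇒ H ≻ 0 ⇒ convex.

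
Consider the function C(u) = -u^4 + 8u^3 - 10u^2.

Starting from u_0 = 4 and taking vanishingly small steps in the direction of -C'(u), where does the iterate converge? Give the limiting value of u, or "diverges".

1

C'(u) = -4u(u - 5)(u - 1), so C'(4) = 48.
Gradient descent moves in the -C' direction, i.e. u is decreasing.
The nearest critical point in that direction is u = 1, where C'' = 16 > 0 (a local minimum). The iterate converges there.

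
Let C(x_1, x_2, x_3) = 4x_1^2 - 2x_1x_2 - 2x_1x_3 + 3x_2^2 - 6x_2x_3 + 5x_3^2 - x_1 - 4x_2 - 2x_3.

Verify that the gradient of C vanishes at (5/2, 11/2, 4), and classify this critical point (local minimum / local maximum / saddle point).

local minimum

∇C = (8x_1 - 2x_2 - 2x_3 - 1, -2x_1 + 6x_2 - 6x_3 - 4, -2x_1 - 6x_2 + 10x_3 - 2); substituting (5/2, 11/2, 4) gives ∇C = (0, 0, 0), so (5/2, 11/2, 4) is indeed a critical point.
The Hessian is constant: H = [[8, -2, -2], [-2, 6, -6], [-2, -6, 10]].
Leading principal minors: Δ₁ = 8, Δ₂ = 44, Δ₃ = 80.
All leading minors are positive, so H is positive definite: a local minimum.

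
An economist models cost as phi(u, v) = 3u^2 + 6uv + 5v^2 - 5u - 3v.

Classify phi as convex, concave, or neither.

phi is quadratic, so its Hessian is the constant matrix H = [[6, 6], [6, 10]].
det(H) = 24, tr(H) = 16.
det(H) > 0 and tr(H) > 0, so H is positive definite everywhere: convex.

convex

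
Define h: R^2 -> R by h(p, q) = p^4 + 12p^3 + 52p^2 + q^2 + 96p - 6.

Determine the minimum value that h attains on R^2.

-70

h(p,q) separates as A(p) + B(q) − 6, so its minimum is min A + min B − 6.
A'(p) = 4(p + 2)(p + 3)(p + 4) vanishes at p ∈ {-4, -3, -2}; B'(q) = 2q vanishes at q ∈ {0}.
Local minima of A (where A''>0): A(-4)=-64, A(-2)=-64. Local minima of B: B(0)=0.
So the global minimum of h is A(-4) + B(0) − 6 = -64 + 0 − 6 = -70, attained at (-4, 0).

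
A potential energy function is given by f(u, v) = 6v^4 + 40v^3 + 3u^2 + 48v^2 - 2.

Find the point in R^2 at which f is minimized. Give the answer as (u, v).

(0, -4)

f(u,v) separates as P(u) + Q(v) − 2, so its minimum is min P + min Q − 2.
P'(u) = 6u vanishes at u ∈ {0}; Q'(v) = 24v(v + 1)(v + 4) vanishes at v ∈ {-4, -1, 0}.
Local minima of P (where P''>0): P(0)=0. Local minima of Q: Q(-4)=-256, Q(0)=0.
So the global minimum of f is P(0) + Q(-4) − 2 = 0 − 256 − 2 = -258, attained at (0, -4).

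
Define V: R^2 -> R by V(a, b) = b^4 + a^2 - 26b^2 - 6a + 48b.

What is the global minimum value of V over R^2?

V(a,b) separates as P(a) + Q(b), so its minimum is min P + min Q.
P'(a) = 2a - 6 vanishes at a ∈ {3}; Q'(b) = 4(b - 3)(b - 1)(b + 4) vanishes at b ∈ {-4, 1, 3}.
Local minima of P (where P''>0): P(3)=-9. Local minima of Q: Q(-4)=-352, Q(3)=-9.
So the global minimum of V is P(3) + Q(-4) = -9 − 352 = -361, attained at (3, -4).

-361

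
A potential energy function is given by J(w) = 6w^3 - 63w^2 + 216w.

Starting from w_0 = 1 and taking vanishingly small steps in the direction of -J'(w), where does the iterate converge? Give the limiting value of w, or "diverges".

diverges

J'(w) = 18(w - 4)(w - 3), so J'(1) = 108.
Gradient descent moves in the -J' direction, i.e. w is decreasing.
There is no critical point below w=1, and J' keeps the same sign, so the iterate runs off to −∞.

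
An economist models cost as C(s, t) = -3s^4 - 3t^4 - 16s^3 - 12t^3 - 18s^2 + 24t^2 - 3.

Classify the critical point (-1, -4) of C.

The mixed partial ∂²C/∂s∂t is 0, so the Hessian at any point is diag(C_ss, C_tt) = diag(-12(3s^2 + 8s + 3), 12(-3t^2 - 6t + 4)).
At (-1, -4): H = diag(24, -240).
The eigenvalues have opposite signs, so H is indefinite: a saddle point.

saddle point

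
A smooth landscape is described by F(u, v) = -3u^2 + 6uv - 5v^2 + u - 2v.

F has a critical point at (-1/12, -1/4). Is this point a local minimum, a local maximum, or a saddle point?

The Hessian of F is constant: H = [[-6, 6], [6, -10]].
det(H) = (-6)·(-10) − 6² = 24.
det(H) > 0 and tr(H) = -16 < 0, so H is negative definite and the point is a local maximum.

local maximum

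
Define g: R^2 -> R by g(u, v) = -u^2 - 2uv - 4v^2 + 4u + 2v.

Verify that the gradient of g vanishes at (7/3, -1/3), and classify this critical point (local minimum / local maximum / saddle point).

∇g = (-2u - 2v + 4, -2u - 8v + 2); substituting (7/3, -1/3) gives ∇g = (0, 0), so (7/3, -1/3) is indeed a critical point.
The Hessian of g is constant: H = [[-2, -2], [-2, -8]].
det(H) = (-2)·(-8) − (-2)² = 12.
det(H) > 0 and tr(H) = -10 < 0, so H is negative definite and the point is a local maximum.

local maximum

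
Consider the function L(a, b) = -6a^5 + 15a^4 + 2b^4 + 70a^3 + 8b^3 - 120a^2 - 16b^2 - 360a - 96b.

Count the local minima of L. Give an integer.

4

L separates as a function of a plus a function of b, so ∇L=0 decouples.
∂L/∂a = -30(a - 3)(a - 2)(a + 1)(a + 2) = 0 at a ∈ {-2, -1, 2, 3}; ∂L/∂b = 8(b - 2)(b + 2)(b + 3) = 0 at b ∈ {-3, -2, 2}.
The Hessian is diagonal: diag(L_aa, L_bb). Second derivatives: L_aa(-2)=600, L_aa(-1)=-360, L_aa(2)=360, L_aa(3)=-600; L_bb(-3)=40, L_bb(-2)=-32, L_bb(2)=160.
Local minima occur where both diagonal entries positive: (-2, -3), (-2, 2), (2, -3), (2, 2). Count: 4.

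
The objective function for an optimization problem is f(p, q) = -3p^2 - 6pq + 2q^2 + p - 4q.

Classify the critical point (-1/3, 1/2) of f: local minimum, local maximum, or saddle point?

saddle point

The Hessian of f is constant: H = [[-6, -6], [-6, 4]].
det(H) = (-6)·4 − (-6)² = -60.
Since det(H) < 0, H is indefinite and the critical point is a saddle point.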